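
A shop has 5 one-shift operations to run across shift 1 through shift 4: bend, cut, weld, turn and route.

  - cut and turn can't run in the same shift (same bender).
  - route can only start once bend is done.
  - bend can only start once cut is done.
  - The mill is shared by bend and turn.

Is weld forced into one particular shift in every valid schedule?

No

weld can be shift 1 (e.g. route -> shift 3; bend -> shift 2; weld -> shift 1; cut -> shift 1; turn -> shift 3) or shift 2 (e.g. cut -> shift 1; route -> shift 3; turn -> shift 3; bend -> shift 2; weld -> shift 2).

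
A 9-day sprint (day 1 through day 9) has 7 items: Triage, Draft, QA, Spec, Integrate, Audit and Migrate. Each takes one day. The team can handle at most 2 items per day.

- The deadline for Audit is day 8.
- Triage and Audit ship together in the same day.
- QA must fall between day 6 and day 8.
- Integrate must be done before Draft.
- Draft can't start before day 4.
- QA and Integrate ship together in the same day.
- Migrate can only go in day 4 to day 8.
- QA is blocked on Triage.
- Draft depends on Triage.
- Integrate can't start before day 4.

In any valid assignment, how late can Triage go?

day 7

Downstream work caps Triage at day 7.
Triage at day 7 is achievable: Migrate -> day 4; Triage -> day 7; Spec -> day 1; Integrate -> day 8; QA -> day 8; Draft -> day 9; Audit -> day 7.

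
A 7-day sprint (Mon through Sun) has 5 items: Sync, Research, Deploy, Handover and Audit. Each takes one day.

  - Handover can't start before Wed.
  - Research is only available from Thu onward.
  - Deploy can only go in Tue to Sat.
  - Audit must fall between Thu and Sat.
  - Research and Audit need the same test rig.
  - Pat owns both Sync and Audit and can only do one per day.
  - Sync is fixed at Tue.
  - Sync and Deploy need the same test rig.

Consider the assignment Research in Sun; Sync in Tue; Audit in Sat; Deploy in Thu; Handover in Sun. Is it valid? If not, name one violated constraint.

Valid

Sync and Deploy need the same test rig — holds.
Research and Audit need the same test rig — holds.
Pat owns both Sync and Audit and can only do one per day — holds.
Handover can't start before Wed — holds.
Audit must fall between Thu and Sat — holds.
Research is only available from Thu onward — holds.
Sync is fixed at Tue — holds.
Deploy can only go in Tue to Sat — holds.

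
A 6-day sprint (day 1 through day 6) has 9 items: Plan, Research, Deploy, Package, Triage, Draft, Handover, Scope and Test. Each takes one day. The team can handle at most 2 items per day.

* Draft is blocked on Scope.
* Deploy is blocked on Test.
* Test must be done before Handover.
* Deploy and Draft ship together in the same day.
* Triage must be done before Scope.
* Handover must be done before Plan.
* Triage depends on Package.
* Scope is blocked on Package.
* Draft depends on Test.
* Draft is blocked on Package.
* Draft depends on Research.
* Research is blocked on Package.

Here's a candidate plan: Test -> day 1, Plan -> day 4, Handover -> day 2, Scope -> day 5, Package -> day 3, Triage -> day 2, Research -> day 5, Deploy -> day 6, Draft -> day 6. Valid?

Invalid. Triage depends on Package.

Scope is blocked on Package — holds.
The team can handle at most 2 items per day — holds.
Draft is blocked on Package — holds.
Test must be done before Handover — holds.
Triage depends on Package — violated.
Deploy and Draft ship together in the same day — holds.
Handover must be done before Plan — holds.
Draft depends on Research — holds.
Draft depends on Test — holds.
Draft is blocked on Scope — holds.
Research is blocked on Package — holds.
Triage must be done before Scope — holds.
Deploy is blocked on Test — holds.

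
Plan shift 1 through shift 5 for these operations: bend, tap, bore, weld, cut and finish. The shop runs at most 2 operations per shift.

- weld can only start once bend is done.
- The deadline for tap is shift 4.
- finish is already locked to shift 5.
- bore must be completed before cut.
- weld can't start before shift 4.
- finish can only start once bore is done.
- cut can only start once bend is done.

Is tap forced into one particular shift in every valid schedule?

No

tap can be shift 1 (e.g. cut=shift 3, weld=shift 4, finish=shift 5, bend=shift 1, bore=shift 2, tap=shift 1) or shift 2 (e.g. cut -> shift 2; bore -> shift 1; finish -> shift 5; weld -> shift 4; bend -> shift 1; tap -> shift 2).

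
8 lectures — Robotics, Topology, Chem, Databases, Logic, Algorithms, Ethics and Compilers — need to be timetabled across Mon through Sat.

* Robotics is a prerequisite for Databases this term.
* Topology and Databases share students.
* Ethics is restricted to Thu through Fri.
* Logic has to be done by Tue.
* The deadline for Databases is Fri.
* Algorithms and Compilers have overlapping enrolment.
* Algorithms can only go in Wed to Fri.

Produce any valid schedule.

Topology -> Mon; Chem -> Mon; Databases -> Tue; Robotics -> Mon; Logic -> Mon; Ethics -> Thu; Compilers -> Mon; Algorithms -> Wed

Checking: Robotics(Mon) before Databases(Tue); Algorithms(Wed) != Compilers(Mon); Topology(Mon) != Databases(Tue); Logic=Mon in [Mon,Tue]; Databases=Tue in [Mon,Fri]; Ethics=Thu in [Thu,Fri]; Algorithms=Wed in [Wed,Fri].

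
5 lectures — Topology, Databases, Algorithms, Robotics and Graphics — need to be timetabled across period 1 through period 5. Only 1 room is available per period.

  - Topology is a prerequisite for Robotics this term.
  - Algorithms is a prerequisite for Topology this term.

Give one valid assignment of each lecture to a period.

Databases -> period 4; Graphics -> period 5; Topology -> period 2; Algorithms -> period 1; Robotics -> period 3

Checking: Topology(period 2) before Robotics(period 3); Algorithms(period 1) before Topology(period 2); max 1 per period (cap 1).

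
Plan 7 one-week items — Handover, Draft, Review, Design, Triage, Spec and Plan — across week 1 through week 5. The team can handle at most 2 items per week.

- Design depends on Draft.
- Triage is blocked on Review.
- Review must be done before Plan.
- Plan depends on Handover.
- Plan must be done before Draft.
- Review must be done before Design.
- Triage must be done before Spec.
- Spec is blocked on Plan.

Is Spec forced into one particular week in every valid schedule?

No

Spec can be week 3 (e.g. Review -> week 1; Design -> week 4; Spec -> week 3; Handover -> week 1; Plan -> week 2; Draft -> week 3; Triage -> week 2) or week 4 (e.g. Handover -> week 1; Plan -> week 2; Design -> week 4; Spec -> week 4; Triage -> week 2; Draft -> week 3; Review -> week 1).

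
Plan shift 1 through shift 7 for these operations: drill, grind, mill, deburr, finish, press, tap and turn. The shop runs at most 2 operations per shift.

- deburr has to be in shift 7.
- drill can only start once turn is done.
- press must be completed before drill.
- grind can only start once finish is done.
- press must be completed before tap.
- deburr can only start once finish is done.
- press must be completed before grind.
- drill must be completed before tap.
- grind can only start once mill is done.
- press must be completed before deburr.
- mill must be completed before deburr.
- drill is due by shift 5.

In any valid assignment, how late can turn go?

shift 4

Downstream work caps turn at shift 4.
turn at shift 4 is achievable: grind=shift 3, finish=shift 2, tap=shift 6, mill=shift 1, turn=shift 4, deburr=shift 7, press=shift 1, drill=shift 5.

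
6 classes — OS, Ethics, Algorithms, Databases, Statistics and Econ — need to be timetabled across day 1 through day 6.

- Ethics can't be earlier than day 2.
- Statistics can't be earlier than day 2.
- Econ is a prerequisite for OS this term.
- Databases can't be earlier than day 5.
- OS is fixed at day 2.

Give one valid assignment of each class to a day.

Databases -> day 5, Algorithms -> day 1, OS -> day 2, Econ -> day 1, Statistics -> day 2, Ethics -> day 2

Checking: Econ(day 1) before OS(day 2); Statistics=day 2 in [day 2,day 6]; Ethics=day 2 in [day 2,day 6]; OS=day 2 in [day 2,day 2]; Databases=day 5 in [day 5,day 6].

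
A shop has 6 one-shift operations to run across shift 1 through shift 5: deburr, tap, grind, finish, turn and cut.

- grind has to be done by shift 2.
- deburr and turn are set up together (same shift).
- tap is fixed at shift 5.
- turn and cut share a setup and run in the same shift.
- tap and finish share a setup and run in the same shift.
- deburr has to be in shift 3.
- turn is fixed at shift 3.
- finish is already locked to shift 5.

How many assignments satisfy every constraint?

Enumerating: finish in shift 5; tap in shift 5; cut in shift 3; grind in shift 1; turn in shift 3; deburr in shift 3 | tap -> shift 5; grind -> shift 2; turn -> shift 3; cut -> shift 3; finish -> shift 5; deburr -> shift 3.

2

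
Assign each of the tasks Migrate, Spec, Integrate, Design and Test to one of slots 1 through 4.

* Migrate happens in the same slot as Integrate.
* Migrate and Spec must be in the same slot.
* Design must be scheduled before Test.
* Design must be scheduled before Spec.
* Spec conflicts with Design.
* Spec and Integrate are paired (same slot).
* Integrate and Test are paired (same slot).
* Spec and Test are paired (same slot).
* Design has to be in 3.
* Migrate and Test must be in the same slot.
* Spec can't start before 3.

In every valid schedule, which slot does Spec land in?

Spec's window is 3–4.
Design is fixed at 3, and Spec can't share a slot with Design.
So Spec must be 4.

4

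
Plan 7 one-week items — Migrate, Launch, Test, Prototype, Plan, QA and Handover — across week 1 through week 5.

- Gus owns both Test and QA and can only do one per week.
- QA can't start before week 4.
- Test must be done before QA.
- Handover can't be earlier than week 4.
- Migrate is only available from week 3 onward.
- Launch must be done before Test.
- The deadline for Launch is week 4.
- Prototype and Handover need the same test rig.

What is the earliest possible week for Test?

week 2

Precedence pushes Test to at least week 2; downstream work caps Test at week 4.
Test at week 2 is achievable: Prototype in week 1, Plan in week 1, Handover in week 4, QA in week 4, Launch in week 1, Test in week 2, Migrate in week 3.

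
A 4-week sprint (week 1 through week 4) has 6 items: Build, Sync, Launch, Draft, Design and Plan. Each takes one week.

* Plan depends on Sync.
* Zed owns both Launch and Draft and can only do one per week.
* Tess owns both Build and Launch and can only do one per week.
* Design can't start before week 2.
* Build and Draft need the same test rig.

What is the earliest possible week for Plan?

week 2

Precedence pushes Plan to at least week 2.
Plan at week 2 is achievable: Launch in week 2, Design in week 2, Sync in week 1, Plan in week 2, Draft in week 3, Build in week 1.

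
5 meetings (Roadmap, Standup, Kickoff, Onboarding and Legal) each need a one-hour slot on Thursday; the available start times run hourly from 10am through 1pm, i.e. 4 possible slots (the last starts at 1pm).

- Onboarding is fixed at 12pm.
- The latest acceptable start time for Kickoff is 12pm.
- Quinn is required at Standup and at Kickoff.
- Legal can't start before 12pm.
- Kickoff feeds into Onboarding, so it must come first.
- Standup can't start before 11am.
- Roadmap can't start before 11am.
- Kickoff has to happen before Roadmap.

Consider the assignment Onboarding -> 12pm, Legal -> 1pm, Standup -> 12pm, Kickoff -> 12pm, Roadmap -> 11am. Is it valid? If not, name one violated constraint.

Kickoff has to happen before Roadmap — violated.
Kickoff feeds into Onboarding, so it must come first — violated.
The latest acceptable start time for Kickoff is 12pm — holds.
Standup can't start before 11am — holds.
Legal can't start before 12pm — holds.
Roadmap can't start before 11am — holds.
Onboarding is fixed at 12pm — holds.
Quinn is required at Standup and at Kickoff — violated.

No — it violates: Quinn is required at Standup and at Kickoff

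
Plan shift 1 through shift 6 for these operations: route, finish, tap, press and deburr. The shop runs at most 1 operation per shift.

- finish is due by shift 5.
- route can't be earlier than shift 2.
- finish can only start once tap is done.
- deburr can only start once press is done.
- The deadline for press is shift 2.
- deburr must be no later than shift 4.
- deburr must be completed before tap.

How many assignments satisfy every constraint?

Splitting on route: it can be shift 2 (1), shift 3 (1), shift 4 (1), shift 5 (1), shift 6 (5). Listing each branch's schedules as (finish, tap, press, deburr) by shift number:
route=shift 2: (5,4,1,3) — 1.
route=shift 3: (5,4,1,2) — 1.
route=shift 4: (5,3,1,2) — 1.
route=shift 5: (4,3,1,2) — 1.
route=shift 6: (4,3,1,2) (5,3,1,2) (5,4,1,2) (5,4,1,3) (5,4,2,3) — 5.
Summing: 1 + 1 + 1 + 1 + 5 = 9.

9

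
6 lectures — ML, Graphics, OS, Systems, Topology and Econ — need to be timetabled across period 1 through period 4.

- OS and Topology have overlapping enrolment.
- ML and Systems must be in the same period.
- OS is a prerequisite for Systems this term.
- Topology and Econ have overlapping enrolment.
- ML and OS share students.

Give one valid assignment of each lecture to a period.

Econ -> period 1, Topology -> period 2, Systems -> period 2, OS -> period 1, ML -> period 2, Graphics -> period 1

Checking: OS(period 1) before Systems(period 2); OS(period 1) != Topology(period 2); ML(period 2) != OS(period 1); Topology(period 2) != Econ(period 1); ML = Systems = period 2.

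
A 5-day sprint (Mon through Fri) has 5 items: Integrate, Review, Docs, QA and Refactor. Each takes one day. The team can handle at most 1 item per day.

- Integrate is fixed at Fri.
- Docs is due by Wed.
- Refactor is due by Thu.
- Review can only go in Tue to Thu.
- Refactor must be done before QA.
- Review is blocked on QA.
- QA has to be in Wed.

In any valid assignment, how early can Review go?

Review is available from Tue; precedence pushes Review to at least Thu; Review's own window allows nothing later than Thu.
Review at Thu is achievable: Refactor=Tue, Integrate=Fri, Review=Thu, Docs=Mon, QA=Wed.

Thu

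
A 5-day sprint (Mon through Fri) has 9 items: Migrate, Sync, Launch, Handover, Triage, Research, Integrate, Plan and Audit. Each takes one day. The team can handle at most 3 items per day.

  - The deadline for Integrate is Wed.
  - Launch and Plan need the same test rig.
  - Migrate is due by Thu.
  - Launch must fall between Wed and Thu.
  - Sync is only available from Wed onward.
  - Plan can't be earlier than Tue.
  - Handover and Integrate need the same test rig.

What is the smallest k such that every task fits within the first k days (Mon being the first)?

3

With at most 3 per day and 9 tasks, at least 3 days are needed.
Sync can't be placed before Wed — that is day 3 counting from Mon — so the schedule must run through at least 3 days.
3 works (last occupied day: Wed): for example Research -> Tue, Sync -> Wed, Plan -> Tue, Migrate -> Mon, Launch -> Wed, Handover -> Mon, Triage -> Mon, Audit -> Wed, Integrate -> Tue.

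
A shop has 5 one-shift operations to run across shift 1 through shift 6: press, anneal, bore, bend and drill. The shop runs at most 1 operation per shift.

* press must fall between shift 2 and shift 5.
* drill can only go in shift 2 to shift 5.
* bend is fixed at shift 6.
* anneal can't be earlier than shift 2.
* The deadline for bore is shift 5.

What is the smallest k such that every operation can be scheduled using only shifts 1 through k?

6

With at most 1 per shift and 5 operations, at least 5 shifts are needed.
bend can't be placed before shift 6, so the schedule must run through at least shift 6.
6 works (last occupied shift: shift 6): for example drill -> shift 3, press -> shift 2, bore -> shift 1, anneal -> shift 4, bend -> shift 6.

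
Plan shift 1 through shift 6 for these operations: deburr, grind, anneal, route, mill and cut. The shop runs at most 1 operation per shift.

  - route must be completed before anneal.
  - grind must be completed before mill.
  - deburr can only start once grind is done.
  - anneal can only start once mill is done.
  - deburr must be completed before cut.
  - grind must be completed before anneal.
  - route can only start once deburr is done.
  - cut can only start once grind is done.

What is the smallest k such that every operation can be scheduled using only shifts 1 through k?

The precedence chain requires at least 4 distinct shifts.
With at most 1 per shift and 6 operations, at least 6 shifts are needed.
6 works (last occupied shift: shift 6): for example grind -> shift 1; cut -> shift 6; route -> shift 3; anneal -> shift 5; deburr -> shift 2; mill -> shift 4.

6 shifts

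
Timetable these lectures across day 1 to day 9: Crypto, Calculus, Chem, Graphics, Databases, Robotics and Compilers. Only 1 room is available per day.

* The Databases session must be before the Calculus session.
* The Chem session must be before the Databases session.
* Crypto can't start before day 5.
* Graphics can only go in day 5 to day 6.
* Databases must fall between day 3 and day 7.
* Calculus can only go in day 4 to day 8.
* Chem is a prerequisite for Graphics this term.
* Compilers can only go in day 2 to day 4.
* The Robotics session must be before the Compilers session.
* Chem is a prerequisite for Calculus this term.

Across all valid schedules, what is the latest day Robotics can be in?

Downstream work caps Robotics at day 3.
Robotics at day 3 is achievable: Compilers -> day 4, Databases -> day 6, Chem -> day 1, Crypto -> day 8, Robotics -> day 3, Graphics -> day 5, Calculus -> day 7.

day 3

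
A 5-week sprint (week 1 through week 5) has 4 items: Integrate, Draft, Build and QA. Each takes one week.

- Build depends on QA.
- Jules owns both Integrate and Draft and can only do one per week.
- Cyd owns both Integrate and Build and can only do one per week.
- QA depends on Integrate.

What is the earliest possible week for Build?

week 3

Precedence pushes Build to at least week 3.
Build at week 3 is achievable: Build=week 3, QA=week 2, Integrate=week 1, Draft=week 2.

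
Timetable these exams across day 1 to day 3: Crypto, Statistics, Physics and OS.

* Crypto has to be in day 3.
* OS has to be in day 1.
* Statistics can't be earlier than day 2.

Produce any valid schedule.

Statistics=day 2; Physics=day 1; OS=day 1; Crypto=day 3

Checking: OS=day 1 in [day 1,day 1]; Crypto=day 3 in [day 3,day 3]; Statistics=day 2 in [day 2,day 3].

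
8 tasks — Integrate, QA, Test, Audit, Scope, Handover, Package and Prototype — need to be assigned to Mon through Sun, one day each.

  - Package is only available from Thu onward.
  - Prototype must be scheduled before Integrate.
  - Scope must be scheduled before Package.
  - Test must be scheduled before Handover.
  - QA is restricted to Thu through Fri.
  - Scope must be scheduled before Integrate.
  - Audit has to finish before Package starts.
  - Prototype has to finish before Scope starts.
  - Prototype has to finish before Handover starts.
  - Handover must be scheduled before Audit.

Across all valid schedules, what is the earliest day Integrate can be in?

Precedence pushes Integrate to at least Wed.
Integrate at Wed is achievable: Package -> Thu; Prototype -> Mon; Audit -> Wed; Scope -> Tue; QA -> Thu; Handover -> Tue; Test -> Mon; Integrate -> Wed.

Wed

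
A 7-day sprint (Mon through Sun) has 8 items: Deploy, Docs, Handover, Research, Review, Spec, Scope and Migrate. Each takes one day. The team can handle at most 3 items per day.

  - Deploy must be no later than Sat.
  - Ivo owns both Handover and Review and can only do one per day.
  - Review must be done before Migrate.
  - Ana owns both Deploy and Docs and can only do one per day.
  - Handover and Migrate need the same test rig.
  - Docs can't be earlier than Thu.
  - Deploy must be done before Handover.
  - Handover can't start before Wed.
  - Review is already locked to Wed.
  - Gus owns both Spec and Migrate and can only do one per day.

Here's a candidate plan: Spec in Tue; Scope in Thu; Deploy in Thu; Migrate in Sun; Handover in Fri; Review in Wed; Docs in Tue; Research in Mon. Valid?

Deploy must be no later than Sat — holds.
Deploy must be done before Handover — holds.
Docs can't be earlier than Thu — violated.
Review must be done before Migrate — holds.
Ivo owns both Handover and Review and can only do one per day — holds.
Handover can't start before Wed — holds.
The team can handle at most 3 items per day — holds.
Gus owns both Spec and Migrate and can only do one per day — holds.
Ana owns both Deploy and Docs and can only do one per day — holds.
Handover and Migrate need the same test rig — holds.
Review is already locked to Wed — holds.

Invalid. Docs can't be earlier than Thu.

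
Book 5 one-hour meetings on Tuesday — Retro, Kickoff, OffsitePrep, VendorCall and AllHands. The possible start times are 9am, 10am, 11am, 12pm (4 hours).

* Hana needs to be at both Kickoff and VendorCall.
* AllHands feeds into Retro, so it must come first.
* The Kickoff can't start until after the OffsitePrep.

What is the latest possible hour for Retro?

12pm

Precedence pushes Retro to at least 10am.
Retro at 12pm is achievable: OffsitePrep=9am, Kickoff=10am, Retro=12pm, VendorCall=9am, AllHands=9am.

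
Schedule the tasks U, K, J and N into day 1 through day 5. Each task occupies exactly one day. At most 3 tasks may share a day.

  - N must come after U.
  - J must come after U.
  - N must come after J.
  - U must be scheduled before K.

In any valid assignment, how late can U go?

Downstream work caps U at day 3.
U at day 3 is achievable: N in day 5, U in day 3, J in day 4, K in day 4.

day 3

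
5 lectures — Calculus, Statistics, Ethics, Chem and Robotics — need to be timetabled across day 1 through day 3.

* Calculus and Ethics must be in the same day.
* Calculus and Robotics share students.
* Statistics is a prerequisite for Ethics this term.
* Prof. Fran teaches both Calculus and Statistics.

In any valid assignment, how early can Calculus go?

day 2

Calculus must be in the same day as Ethics, which can't be before day 2, so Calculus is at least day 2.
Calculus at day 2 is achievable: Calculus -> day 2, Statistics -> day 1, Ethics -> day 2, Robotics -> day 1, Chem -> day 1.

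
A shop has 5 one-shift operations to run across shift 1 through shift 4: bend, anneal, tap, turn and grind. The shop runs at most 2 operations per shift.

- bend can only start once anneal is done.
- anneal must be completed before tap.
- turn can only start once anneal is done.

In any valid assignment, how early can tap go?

Precedence pushes tap to at least shift 2.
tap at shift 2 is achievable: grind=shift 1; turn=shift 3; anneal=shift 1; bend=shift 2; tap=shift 2.

shift 2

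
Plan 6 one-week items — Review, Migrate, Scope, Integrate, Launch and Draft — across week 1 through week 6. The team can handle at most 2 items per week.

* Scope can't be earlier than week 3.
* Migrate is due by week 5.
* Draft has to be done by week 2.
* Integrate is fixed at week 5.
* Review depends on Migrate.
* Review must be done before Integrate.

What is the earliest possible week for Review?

week 2

Precedence pushes Review to at least week 2; downstream work caps Review at week 4.
Review at week 2 is achievable: Draft=week 1; Integrate=week 5; Review=week 2; Migrate=week 1; Scope=week 3; Launch=week 2.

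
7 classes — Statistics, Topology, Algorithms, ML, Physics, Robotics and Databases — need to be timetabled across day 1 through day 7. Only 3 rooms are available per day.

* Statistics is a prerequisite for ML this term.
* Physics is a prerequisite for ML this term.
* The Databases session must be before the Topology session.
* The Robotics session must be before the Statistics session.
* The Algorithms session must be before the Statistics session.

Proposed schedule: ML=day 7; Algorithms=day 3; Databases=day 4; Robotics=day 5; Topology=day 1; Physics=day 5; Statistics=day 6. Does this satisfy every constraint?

Only 3 rooms are available per day — holds.
The Robotics session must be before the Statistics session — holds.
Statistics is a prerequisite for ML this term — holds.
Physics is a prerequisite for ML this term — holds.
The Algorithms session must be before the Statistics session — holds.
The Databases session must be before the Topology session — violated.

No — it violates: The Databases session must be before the Topology session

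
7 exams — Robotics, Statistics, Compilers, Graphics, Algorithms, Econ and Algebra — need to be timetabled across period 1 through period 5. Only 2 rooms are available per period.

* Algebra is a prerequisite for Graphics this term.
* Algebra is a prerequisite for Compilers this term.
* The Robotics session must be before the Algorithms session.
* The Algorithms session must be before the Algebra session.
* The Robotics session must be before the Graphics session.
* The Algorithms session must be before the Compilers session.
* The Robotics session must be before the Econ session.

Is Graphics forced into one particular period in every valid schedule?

Graphics can be period 4 (e.g. Robotics in period 1, Econ in period 2, Compilers in period 4, Graphics in period 4, Algorithms in period 2, Algebra in period 3, Statistics in period 1) or period 5 (e.g. Algorithms in period 2; Statistics in period 1; Robotics in period 1; Graphics in period 5; Econ in period 2; Compilers in period 4; Algebra in period 3).

No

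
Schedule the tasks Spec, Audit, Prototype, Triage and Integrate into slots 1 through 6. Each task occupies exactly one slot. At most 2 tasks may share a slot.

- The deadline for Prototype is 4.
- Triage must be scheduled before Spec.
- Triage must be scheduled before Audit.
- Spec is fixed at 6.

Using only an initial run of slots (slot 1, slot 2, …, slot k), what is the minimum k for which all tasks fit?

6

The precedence chain requires at least 2 distinct slots.
With at most 2 per slot and 5 tasks, at least 3 slots are needed.
Spec can't be placed before 6, so the schedule must run through at least slot 6.
6 works (last occupied slot: 6): for example Audit -> 2; Triage -> 1; Integrate -> 2; Spec -> 6; Prototype -> 1.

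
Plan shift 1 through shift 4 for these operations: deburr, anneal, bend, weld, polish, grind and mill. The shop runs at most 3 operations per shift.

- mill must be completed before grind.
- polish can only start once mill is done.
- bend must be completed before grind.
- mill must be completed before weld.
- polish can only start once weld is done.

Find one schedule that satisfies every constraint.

grind -> shift 2, polish -> shift 3, bend -> shift 1, anneal -> shift 2, mill -> shift 1, deburr -> shift 1, weld -> shift 2

Checking: mill(shift 1) before polish(shift 3); mill(shift 1) before grind(shift 2); bend(shift 1) before grind(shift 2); mill(shift 1) before weld(shift 2); weld(shift 2) before polish(shift 3); max 3 per shift (cap 3).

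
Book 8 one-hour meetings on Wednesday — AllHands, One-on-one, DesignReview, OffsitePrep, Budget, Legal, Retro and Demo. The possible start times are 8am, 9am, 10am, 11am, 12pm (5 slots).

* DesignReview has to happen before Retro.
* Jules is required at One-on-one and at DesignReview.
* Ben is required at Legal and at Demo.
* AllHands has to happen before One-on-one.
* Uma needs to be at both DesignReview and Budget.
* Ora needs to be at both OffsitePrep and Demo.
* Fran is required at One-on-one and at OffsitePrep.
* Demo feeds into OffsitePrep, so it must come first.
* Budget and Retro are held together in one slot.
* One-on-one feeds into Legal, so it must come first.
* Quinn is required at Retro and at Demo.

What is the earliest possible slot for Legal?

10am

Precedence pushes Legal to at least 10am.
Legal at 10am is achievable: One-on-one in 9am, Legal in 10am, Demo in 8am, Budget in 9am, OffsitePrep in 10am, AllHands in 8am, Retro in 9am, DesignReview in 8am.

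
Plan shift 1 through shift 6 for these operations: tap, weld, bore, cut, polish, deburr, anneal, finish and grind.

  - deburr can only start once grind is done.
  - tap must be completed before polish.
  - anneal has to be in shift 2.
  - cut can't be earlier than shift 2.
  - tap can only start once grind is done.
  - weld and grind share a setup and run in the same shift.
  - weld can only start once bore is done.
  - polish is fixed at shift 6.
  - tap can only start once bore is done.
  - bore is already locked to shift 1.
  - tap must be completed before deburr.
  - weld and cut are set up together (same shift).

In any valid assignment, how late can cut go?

shift 4

Cut is available from shift 2; cut must be in the same shift as grind, which can't be after shift 4, so cut is at most shift 4.
cut at shift 4 is achievable: tap in shift 5; cut in shift 4; finish in shift 1; grind in shift 4; deburr in shift 6; weld in shift 4; anneal in shift 2; polish in shift 6; bore in shift 1.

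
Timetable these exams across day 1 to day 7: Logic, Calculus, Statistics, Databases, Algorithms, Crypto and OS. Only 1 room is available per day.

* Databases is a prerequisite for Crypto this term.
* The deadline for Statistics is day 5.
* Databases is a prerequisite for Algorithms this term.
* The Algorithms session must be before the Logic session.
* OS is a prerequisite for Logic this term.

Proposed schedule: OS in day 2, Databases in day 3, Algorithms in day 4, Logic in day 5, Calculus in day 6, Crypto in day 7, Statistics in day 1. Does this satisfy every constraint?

Yes

OS is a prerequisite for Logic this term — holds.
The deadline for Statistics is day 5 — holds.
Only 1 room is available per day — holds.
The Algorithms session must be before the Logic session — holds.
Databases is a prerequisite for Crypto this term — holds.
Databases is a prerequisite for Algorithms this term — holds.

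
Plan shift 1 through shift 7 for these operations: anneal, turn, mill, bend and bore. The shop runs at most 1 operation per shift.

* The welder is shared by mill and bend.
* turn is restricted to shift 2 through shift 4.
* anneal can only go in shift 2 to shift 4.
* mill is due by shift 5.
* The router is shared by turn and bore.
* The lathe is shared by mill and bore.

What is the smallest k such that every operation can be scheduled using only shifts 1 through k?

5

With at most 1 per shift and 5 operations, at least 5 shifts are needed.
anneal can't be placed before shift 2, so the schedule must run through at least shift 2.
5 works (last occupied shift: shift 5): for example anneal in shift 2, bore in shift 5, bend in shift 4, mill in shift 1, turn in shift 3.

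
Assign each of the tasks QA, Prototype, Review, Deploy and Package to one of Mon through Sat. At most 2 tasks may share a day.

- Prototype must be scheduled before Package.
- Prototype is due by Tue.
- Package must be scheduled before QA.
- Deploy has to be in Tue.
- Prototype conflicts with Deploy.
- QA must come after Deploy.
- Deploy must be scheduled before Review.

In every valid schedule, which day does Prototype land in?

Mon

Prototype's window is Mon–Tue.
Deploy is fixed at Tue, and Prototype can't share a day with Deploy.
So Prototype must be Mon.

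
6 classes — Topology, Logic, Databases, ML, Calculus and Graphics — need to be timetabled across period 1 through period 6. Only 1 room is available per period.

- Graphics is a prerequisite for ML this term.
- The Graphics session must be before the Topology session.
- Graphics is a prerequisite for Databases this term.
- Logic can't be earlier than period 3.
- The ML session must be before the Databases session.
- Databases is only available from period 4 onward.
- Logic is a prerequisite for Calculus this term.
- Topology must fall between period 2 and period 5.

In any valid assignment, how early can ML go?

Precedence pushes ML to at least period 2; downstream work caps ML at period 5.
ML at period 2 is achievable: Logic=period 5; Databases=period 4; ML=period 2; Calculus=period 6; Graphics=period 1; Topology=period 3.

period 2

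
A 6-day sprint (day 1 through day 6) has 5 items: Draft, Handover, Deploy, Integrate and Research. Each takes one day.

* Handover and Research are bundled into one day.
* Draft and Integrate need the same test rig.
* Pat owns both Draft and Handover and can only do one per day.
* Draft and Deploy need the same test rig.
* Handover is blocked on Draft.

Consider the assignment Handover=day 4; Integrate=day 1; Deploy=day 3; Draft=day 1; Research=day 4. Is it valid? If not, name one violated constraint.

Handover and Research are bundled into one day — holds.
Handover is blocked on Draft — holds.
Draft and Deploy need the same test rig — holds.
Pat owns both Draft and Handover and can only do one per day — holds.
Draft and Integrate need the same test rig — violated.

No. Draft and Integrate need the same test rig is not satisfied.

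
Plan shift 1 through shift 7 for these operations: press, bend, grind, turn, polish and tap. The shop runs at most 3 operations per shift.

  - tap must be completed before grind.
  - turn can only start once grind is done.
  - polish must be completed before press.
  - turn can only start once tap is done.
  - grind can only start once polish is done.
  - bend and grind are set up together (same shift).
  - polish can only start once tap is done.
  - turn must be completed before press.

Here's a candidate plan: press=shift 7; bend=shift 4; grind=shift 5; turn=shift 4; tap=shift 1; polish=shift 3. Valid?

No. turn can only start once grind is done is not satisfied.

polish can only start once tap is done — holds.
tap must be completed before grind — holds.
bend and grind are set up together (same shift) — violated.
grind can only start once polish is done — holds.
turn must be completed before press — holds.
turn can only start once grind is done — violated.
polish must be completed before press — holds.
turn can only start once tap is done — holds.
The shop runs at most 3 operations per shift — holds.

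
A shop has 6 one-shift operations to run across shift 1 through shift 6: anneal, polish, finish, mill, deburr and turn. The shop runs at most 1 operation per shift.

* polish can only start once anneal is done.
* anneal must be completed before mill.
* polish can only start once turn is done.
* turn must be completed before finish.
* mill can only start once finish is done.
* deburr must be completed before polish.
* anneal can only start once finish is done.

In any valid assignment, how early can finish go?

Precedence pushes finish to at least shift 2; downstream work caps finish at shift 4.
finish at shift 2 is achievable: polish -> shift 5; anneal -> shift 3; turn -> shift 1; deburr -> shift 4; finish -> shift 2; mill -> shift 6.

shift 2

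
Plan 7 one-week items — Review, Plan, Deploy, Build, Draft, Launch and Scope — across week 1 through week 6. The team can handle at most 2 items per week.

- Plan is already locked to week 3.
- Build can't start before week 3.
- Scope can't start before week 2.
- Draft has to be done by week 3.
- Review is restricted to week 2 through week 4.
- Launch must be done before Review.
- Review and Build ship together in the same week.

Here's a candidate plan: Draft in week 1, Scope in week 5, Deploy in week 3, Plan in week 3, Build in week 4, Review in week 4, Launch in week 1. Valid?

The team can handle at most 2 items per week — holds.
Scope can't start before week 2 — holds.
Launch must be done before Review — holds.
Build can't start before week 3 — holds.
Review is restricted to week 2 through week 4 — holds.
Plan is already locked to week 3 — holds.
Draft has to be done by week 3 — holds.
Review and Build ship together in the same week — holds.

Yes, all constraints hold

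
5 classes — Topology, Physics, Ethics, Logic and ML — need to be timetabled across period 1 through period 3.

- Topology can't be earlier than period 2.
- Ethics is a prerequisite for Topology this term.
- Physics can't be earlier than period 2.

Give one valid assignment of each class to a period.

Topology=period 2, Ethics=period 1, ML=period 1, Logic=period 1, Physics=period 2

Checking: Ethics(period 1) before Topology(period 2); Topology=period 2 in [period 2,period 3]; Physics=period 2 in [period 2,period 3].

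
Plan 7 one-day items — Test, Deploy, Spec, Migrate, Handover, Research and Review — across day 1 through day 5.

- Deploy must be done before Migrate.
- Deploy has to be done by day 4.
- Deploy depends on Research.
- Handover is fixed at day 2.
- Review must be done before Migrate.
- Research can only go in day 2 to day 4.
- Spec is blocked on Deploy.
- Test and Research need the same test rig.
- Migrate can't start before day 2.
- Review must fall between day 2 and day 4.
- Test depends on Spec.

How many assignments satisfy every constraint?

Splitting on Migrate: it can be day 4 (2), day 5 (3). Listing each branch's schedules as (Test, Deploy, Spec, Handover, Research, Review) by day number:
Migrate=day 4: (5,3,4,2,2,2) (5,3,4,2,2,3) — 2.
Migrate=day 5: (5,3,4,2,2,2) (5,3,4,2,2,3) (5,3,4,2,2,4) — 3.
Summing: 2 + 3 = 5.

5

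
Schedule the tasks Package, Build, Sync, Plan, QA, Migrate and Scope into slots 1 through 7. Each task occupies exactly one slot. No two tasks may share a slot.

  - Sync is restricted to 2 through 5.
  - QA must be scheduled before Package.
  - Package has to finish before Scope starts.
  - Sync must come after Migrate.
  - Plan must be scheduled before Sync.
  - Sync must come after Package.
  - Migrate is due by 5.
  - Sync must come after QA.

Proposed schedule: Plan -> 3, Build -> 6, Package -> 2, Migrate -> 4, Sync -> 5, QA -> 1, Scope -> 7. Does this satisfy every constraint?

Sync must come after QA — holds.
Sync must come after Migrate — holds.
Sync is restricted to 2 through 5 — holds.
Package has to finish before Scope starts — holds.
QA must be scheduled before Package — holds.
No two tasks may share a slot — holds.
Plan must be scheduled before Sync — holds.
Sync must come after Package — holds.
Migrate is due by 5 — holds.

Valid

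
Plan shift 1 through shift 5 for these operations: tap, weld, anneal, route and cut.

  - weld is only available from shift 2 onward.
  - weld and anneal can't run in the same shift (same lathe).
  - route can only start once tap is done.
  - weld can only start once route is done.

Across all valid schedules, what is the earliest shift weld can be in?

shift 3

Weld is available from shift 2; precedence pushes weld to at least shift 3.
weld at shift 3 is achievable: tap in shift 1, anneal in shift 1, route in shift 2, weld in shift 3, cut in shift 1.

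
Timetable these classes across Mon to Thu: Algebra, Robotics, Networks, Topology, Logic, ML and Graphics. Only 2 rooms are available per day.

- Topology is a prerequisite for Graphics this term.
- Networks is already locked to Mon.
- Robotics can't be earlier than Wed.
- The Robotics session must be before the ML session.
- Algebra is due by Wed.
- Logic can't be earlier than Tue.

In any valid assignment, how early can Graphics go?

Precedence pushes Graphics to at least Tue.
Graphics at Tue is achievable: Graphics in Tue, ML in Thu, Algebra in Tue, Topology in Mon, Networks in Mon, Logic in Wed, Robotics in Wed.

Tue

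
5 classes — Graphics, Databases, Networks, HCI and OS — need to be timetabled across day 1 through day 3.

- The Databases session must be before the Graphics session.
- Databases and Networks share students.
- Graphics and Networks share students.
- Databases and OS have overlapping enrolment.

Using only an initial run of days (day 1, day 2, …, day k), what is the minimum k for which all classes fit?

3

The precedence chain requires at least 2 distinct days.
Could 2 days be enough, i.e. nothing placed later than day 2? No: Graphics must come after Databases (at day 1 or later) → {day 2}; Databases must come before Graphics (at day 2 or earlier) → {day 1}; Networks can't share with Graphics (day 2) → {day 1}; Networks can't share with Databases (day 1) → nothing is left.
So 2 days is not enough.
3 works (last occupied day: day 3): for example Graphics in day 2, Networks in day 3, Databases in day 1, HCI in day 1, OS in day 2.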